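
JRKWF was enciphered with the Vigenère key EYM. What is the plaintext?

FTYSH

Repeat the key across the ciphertext: EYMEY
J(9)−E(4): 5 → F
R(17)−Y(24): -7≡19 → T
K(10)−M(12): -2≡24 → Y
W(22)−E(4): 18 → S
F(5)−Y(24): -19≡7 → H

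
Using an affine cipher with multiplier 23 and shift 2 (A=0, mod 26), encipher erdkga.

e(4): 23·4+2=94≡16 → q
r(17): 23·17+2=393≡3 → d
d(3): 23·3+2=71≡19 → t
k(10): 23·10+2=232≡24 → y
g(6): 23·6+2=140≡10 → k
a(0): 23·0+2=2 → c

qdtykc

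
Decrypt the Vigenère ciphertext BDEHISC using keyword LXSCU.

Repeat the key across the ciphertext: LXSCULX
B(1)−L(11): -10≡16 → Q
D(3)−X(23): -20≡6 → G
E(4)−S(18): -14≡12 → M
H(7)−C(2): 5 → F
I(8)−U(20): -12≡14 → O
S(18)−L(11): 7 → H
C(2)−X(23): -21≡5 → F

QGMFOHF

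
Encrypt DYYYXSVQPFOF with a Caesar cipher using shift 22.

ZUUUTORMLBKB

D(3): 3+22=25 → Z
Y(24): 24+22=46≡20 → U
Y(24): 24+22=46≡20 → U
Y(24): 24+22=46≡20 → U
X(23): 23+22=45≡19 → T
S(18): 18+22=40≡14 → O
V(21): 21+22=43≡17 → R
Q(16): 16+22=38≡12 → M
P(15): 15+22=37≡11 → L
F(5): 5+22=27≡1 → B
O(14): 14+22=36≡10 → K
F(5): 5+22=27≡1 → B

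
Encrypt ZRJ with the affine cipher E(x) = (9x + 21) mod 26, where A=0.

Z(25): 9·25+21=246≡12 → M
R(17): 9·17+21=174≡18 → S
J(9): 9·9+21=102≡24 → Y

MSY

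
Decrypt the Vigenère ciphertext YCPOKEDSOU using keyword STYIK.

Repeat the key across the ciphertext: STYIKSTYIK
Y(24)−S(18): 6 → G
C(2)−T(19): -17≡9 → J
P(15)−Y(24): -9≡17 → R
O(14)−I(8): 6 → G
K(10)−K(10): 0 → A
E(4)−S(18): -14≡12 → M
D(3)−T(19): -16≡10 → K
S(18)−Y(24): -6≡20 → U
O(14)−I(8): 6 → G
U(20)−K(10): 10 → K

GJRGAMKUGK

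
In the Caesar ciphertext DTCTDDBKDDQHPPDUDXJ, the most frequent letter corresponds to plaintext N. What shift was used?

The most frequent ciphertext letter is D (appears 7 times).
D is position 3; N is position 13.
Shift = -10≡16.

16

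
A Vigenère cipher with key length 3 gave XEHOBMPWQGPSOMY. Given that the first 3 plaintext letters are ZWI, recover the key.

Subtract each crib letter from the matching ciphertext letter (mod 26):
X(23)−Z(25)=-2≡24 → Y
E(4)−W(22)=-18≡8 → I
H(7)−I(8)=-1≡25 → Z

YIZ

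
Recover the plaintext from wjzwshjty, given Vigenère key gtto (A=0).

Repeat the key across the ciphertext: gttogttog
w(22)−g(6): 16 → q
j(9)−t(19): -10≡16 → q
z(25)−t(19): 6 → g
w(22)−o(14): 8 → i
s(18)−g(6): 12 → m
h(7)−t(19): -12≡14 → o
j(9)−t(19): -10≡16 → q
t(19)−o(14): 5 → f
y(24)−g(6): 18 → s

qqgimoqfs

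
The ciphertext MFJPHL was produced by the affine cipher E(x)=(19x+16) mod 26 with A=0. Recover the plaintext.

The inverse of 19 mod 26 is 11, since 19·11=209≡1. Apply D(y)=11·(y−16) mod 26:
M(12): 11·(12−16)=-44≡8 → I
F(5): 11·(5−16)=-121≡9 → J
J(9): 11·(9−16)=-77≡1 → B
P(15): 11·(15−16)=-11≡15 → P
H(7): 11·(7−16)=-99≡5 → F
L(11): 11·(11−16)=-55≡23 → X

IJBPFX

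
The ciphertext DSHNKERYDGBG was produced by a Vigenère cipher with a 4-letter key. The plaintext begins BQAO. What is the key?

CCHZ

Subtract each crib letter from the matching ciphertext letter (mod 26):
D(3)−B(1)=2 → C
S(18)−Q(16)=2 → C
H(7)−A(0)=7 → H
N(13)−O(14)=-1≡25 → Z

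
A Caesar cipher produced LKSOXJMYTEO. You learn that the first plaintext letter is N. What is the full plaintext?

From the crib: L(11)−N(13)=-2≡24, so the shift is 24.
Subtract 24 from each ciphertext letter:
L(11): 11−24=-13≡13 → N
K(10): 10−24=-14≡12 → M
S(18): 18−24=-6≡20 → U
O(14): 14−24=-10≡16 → Q
X(23): 23−24=-1≡25 → Z
J(9): 9−24=-15≡11 → L
M(12): 12−24=-12≡14 → O
Y(24): 24−24=0 → A
T(19): 19−24=-5≡21 → V
E(4): 4−24=-20≡6 → G
O(14): 14−24=-10≡16 → Q

NMUQZLOAVGQ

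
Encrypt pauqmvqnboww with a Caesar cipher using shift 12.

p(15): 15+12=27≡1 → b
a(0): 0+12=12 → m
u(20): 20+12=32≡6 → g
q(16): 16+12=28≡2 → c
m(12): 12+12=24 → y
v(21): 21+12=33≡7 → h
q(16): 16+12=28≡2 → c
n(13): 13+12=25 → z
b(1): 1+12=13 → n
o(14): 14+12=26≡0 → a
w(22): 22+12=34≡8 → i
w(22): 22+12=34≡8 → i

bmgcyhcznaii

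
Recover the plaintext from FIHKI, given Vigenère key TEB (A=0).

MEGRE

Repeat the key across the ciphertext: TEBTE
F(5)−T(19): -14≡12 → M
I(8)−E(4): 4 → E
H(7)−B(1): 6 → G
K(10)−T(19): -9≡17 → R
I(8)−E(4): 4 → E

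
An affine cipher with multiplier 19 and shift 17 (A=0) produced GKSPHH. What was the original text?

The inverse of 19 mod 26 is 11, since 19·11=209≡1. Apply D(y)=11·(y−17) mod 26:
G(6): 11·(6−17)=-121≡9 → J
K(10): 11·(10−17)=-77≡1 → B
S(18): 11·(18−17)=11 → L
P(15): 11·(15−17)=-22≡4 → E
H(7): 11·(7−17)=-110≡20 → U
H(7): 11·(7−17)=-110≡20 → U

JBLEUU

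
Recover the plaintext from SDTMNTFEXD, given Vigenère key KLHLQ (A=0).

Repeat the key across the ciphertext: KLHLQKLHLQ
S(18)−K(10): 8 → I
D(3)−L(11): -8≡18 → S
T(19)−H(7): 12 → M
M(12)−L(11): 1 → B
N(13)−Q(16): -3≡23 → X
T(19)−K(10): 9 → J
F(5)−L(11): -6≡20 → U
E(4)−H(7): -3≡23 → X
X(23)−L(11): 12 → M
D(3)−Q(16): -13≡13 → N

ISMBXJUXMN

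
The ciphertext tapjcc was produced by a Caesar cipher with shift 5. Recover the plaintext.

ovkexx

t(19): 19−5=14 → o
a(0): 0−5=-5≡21 → v
p(15): 15−5=10 → k
j(9): 9−5=4 → e
c(2): 2−5=-3≡23 → x
c(2): 2−5=-3≡23 → x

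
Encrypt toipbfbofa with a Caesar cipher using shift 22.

pkelxbxkbw

t(19): 19+22=41≡15 → p
o(14): 14+22=36≡10 → k
i(8): 8+22=30≡4 → e
p(15): 15+22=37≡11 → l
b(1): 1+22=23 → x
f(5): 5+22=27≡1 → b
b(1): 1+22=23 → x
o(14): 14+22=36≡10 → k
f(5): 5+22=27≡1 → b
a(0): 0+22=22 → w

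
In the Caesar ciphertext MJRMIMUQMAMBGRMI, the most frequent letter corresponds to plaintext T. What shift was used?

19

The most frequent ciphertext letter is M (appears 6 times).
M is position 12; T is position 19.
Shift = -7≡19.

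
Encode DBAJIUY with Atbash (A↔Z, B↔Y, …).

WYZQRFB

D(3) → W(22)
B(1) → Y(24)
A(0) → Z(25)
J(9) → Q(16)
I(8) → R(17)
U(20) → F(5)
Y(24) → B(1)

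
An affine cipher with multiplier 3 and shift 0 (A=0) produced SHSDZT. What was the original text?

The inverse of 3 mod 26 is 9, since 3·9=27≡1. Apply D(y)=9·(y−0) mod 26:
S(18): 9·(18−0)=162≡6 → G
H(7): 9·(7−0)=63≡11 → L
S(18): 9·(18−0)=162≡6 → G
D(3): 9·(3−0)=27≡1 → B
Z(25): 9·(25−0)=225≡17 → R
T(19): 9·(19−0)=171≡15 → P

GLGBRP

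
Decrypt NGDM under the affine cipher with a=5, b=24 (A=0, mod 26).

DMBI

The inverse of 5 mod 26 is 21, since 5·21=105≡1. Apply D(y)=21·(y−24) mod 26:
N(13): 21·(13−24)=-231≡3 → D
G(6): 21·(6−24)=-378≡12 → M
D(3): 21·(3−24)=-441≡1 → B
M(12): 21·(12−24)=-252≡8 → I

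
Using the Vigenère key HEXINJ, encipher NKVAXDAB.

UOSIKMHF

Repeat the key across the message: HEXINJHE
N(13)+H(7): 20 → U
K(10)+E(4): 14 → O
V(21)+X(23): 44≡18 → S
A(0)+I(8): 8 → I
X(23)+N(13): 36≡10 → K
D(3)+J(9): 12 → M
A(0)+H(7): 7 → H
B(1)+E(4): 5 → F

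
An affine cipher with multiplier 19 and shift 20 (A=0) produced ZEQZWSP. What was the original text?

The inverse of 19 mod 26 is 11, since 19·11=209≡1. Apply D(y)=11·(y−20) mod 26:
Z(25): 11·(25−20)=55≡3 → D
E(4): 11·(4−20)=-176≡6 → G
Q(16): 11·(16−20)=-44≡8 → I
Z(25): 11·(25−20)=55≡3 → D
W(22): 11·(22−20)=22 → W
S(18): 11·(18−20)=-22≡4 → E
P(15): 11·(15−20)=-55≡23 → X

DGIDWEX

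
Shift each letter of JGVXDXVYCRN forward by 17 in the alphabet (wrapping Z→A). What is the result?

J(9): 9+17=26≡0 → A
G(6): 6+17=23 → X
V(21): 21+17=38≡12 → M
X(23): 23+17=40≡14 → O
D(3): 3+17=20 → U
X(23): 23+17=40≡14 → O
V(21): 21+17=38≡12 → M
Y(24): 24+17=41≡15 → P
C(2): 2+17=19 → T
R(17): 17+17=34≡8 → I
N(13): 13+17=30≡4 → E

AXMOUOMPTIE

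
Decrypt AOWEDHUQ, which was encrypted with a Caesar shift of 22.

A(0): 0−22=-22≡4 → E
O(14): 14−22=-8≡18 → S
W(22): 22−22=0 → A
E(4): 4−22=-18≡8 → I
D(3): 3−22=-19≡7 → H
H(7): 7−22=-15≡11 → L
U(20): 20−22=-2≡24 → Y
Q(16): 16−22=-6≡20 → U

ESAIHLYU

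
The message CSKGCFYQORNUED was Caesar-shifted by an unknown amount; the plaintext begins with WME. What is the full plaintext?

WMEAWZSKILHOYX

From the crib: C(2)−W(22)=-20≡6, so the shift is 6.
Subtract 6 from each ciphertext letter:
C(2): 2−6=-4≡22 → W
S(18): 18−6=12 → M
K(10): 10−6=4 → E
G(6): 6−6=0 → A
C(2): 2−6=-4≡22 → W
F(5): 5−6=-1≡25 → Z
Y(24): 24−6=18 → S
Q(16): 16−6=10 → K
O(14): 14−6=8 → I
R(17): 17−6=11 → L
N(13): 13−6=7 → H
U(20): 20−6=14 → O
E(4): 4−6=-2≡24 → Y
D(3): 3−6=-3≡23 → X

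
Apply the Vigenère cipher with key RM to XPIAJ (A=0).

OBZMA

Repeat the key across the message: RMRMR
X(23)+R(17): 40≡14 → O
P(15)+M(12): 27≡1 → B
I(8)+R(17): 25 → Z
A(0)+M(12): 12 → M
J(9)+R(17): 26≡0 → A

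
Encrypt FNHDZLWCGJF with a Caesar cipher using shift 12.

RZTPLXIOSVR

F(5): 5+12=17 → R
N(13): 13+12=25 → Z
H(7): 7+12=19 → T
D(3): 3+12=15 → P
Z(25): 25+12=37≡11 → L
L(11): 11+12=23 → X
W(22): 22+12=34≡8 → I
C(2): 2+12=14 → O
G(6): 6+12=18 → S
J(9): 9+12=21 → V
F(5): 5+12=17 → R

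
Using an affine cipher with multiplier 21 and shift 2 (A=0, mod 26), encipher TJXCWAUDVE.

T(19): 21·19+2=401≡11 → L
J(9): 21·9+2=191≡9 → J
X(23): 21·23+2=485≡17 → R
C(2): 21·2+2=44≡18 → S
W(22): 21·22+2=464≡22 → W
A(0): 21·0+2=2 → C
U(20): 21·20+2=422≡6 → G
D(3): 21·3+2=65≡13 → N
V(21): 21·21+2=443≡1 → B
E(4): 21·4+2=86≡8 → I

LJRSWCGNBI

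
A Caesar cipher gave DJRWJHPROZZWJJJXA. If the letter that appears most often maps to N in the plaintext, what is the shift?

The most frequent ciphertext letter is J (appears 5 times).
J is position 9; N is position 13.
Shift = -4≡22.

22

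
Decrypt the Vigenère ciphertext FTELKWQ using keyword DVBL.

Repeat the key across the ciphertext: DVBLDVB
F(5)−D(3): 2 → C
T(19)−V(21): -2≡24 → Y
E(4)−B(1): 3 → D
L(11)−L(11): 0 → A
K(10)−D(3): 7 → H
W(22)−V(21): 1 → B
Q(16)−B(1): 15 → P

CYDAHBP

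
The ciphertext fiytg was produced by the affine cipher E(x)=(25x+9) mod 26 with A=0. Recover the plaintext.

The inverse of 25 mod 26 is 25, since 25·25=625≡1. Apply D(y)=25·(y−9) mod 26:
f(5): 25·(5−9)=-100≡4 → e
i(8): 25·(8−9)=-25≡1 → b
y(24): 25·(24−9)=375≡11 → l
t(19): 25·(19−9)=250≡16 → q
g(6): 25·(6−9)=-75≡3 → d

eblqd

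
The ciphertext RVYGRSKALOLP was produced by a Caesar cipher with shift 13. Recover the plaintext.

EILTEFXNYBYC

R(17): 17−13=4 → E
V(21): 21−13=8 → I
Y(24): 24−13=11 → L
G(6): 6−13=-7≡19 → T
R(17): 17−13=4 → E
S(18): 18−13=5 → F
K(10): 10−13=-3≡23 → X
A(0): 0−13=-13≡13 → N
L(11): 11−13=-2≡24 → Y
O(14): 14−13=1 → B
L(11): 11−13=-2≡24 → Y
P(15): 15−13=2 → C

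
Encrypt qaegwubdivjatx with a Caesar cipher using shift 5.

q(16): 16+5=21 → v
a(0): 0+5=5 → f
e(4): 4+5=9 → j
g(6): 6+5=11 → l
w(22): 22+5=27≡1 → b
u(20): 20+5=25 → z
b(1): 1+5=6 → g
d(3): 3+5=8 → i
i(8): 8+5=13 → n
v(21): 21+5=26≡0 → a
j(9): 9+5=14 → o
a(0): 0+5=5 → f
t(19): 19+5=24 → y
x(23): 23+5=28≡2 → c

vfjlbzginaofyc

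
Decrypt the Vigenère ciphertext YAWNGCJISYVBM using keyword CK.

Repeat the key across the ciphertext: CKCKCKCKCKCKC
Y(24)−C(2): 22 → W
A(0)−K(10): -10≡16 → Q
W(22)−C(2): 20 → U
N(13)−K(10): 3 → D
G(6)−C(2): 4 → E
C(2)−K(10): -8≡18 → S
J(9)−C(2): 7 → H
I(8)−K(10): -2≡24 → Y
S(18)−C(2): 16 → Q
Y(24)−K(10): 14 → O
V(21)−C(2): 19 → T
B(1)−K(10): -9≡17 → R
M(12)−C(2): 10 → K

WQUDESHYQOTRK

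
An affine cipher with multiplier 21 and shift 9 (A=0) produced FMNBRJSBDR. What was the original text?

The inverse of 21 mod 26 is 5, since 21·5=105≡1. Apply D(y)=5·(y−9) mod 26:
F(5): 5·(5−9)=-20≡6 → G
M(12): 5·(12−9)=15 → P
N(13): 5·(13−9)=20 → U
B(1): 5·(1−9)=-40≡12 → M
R(17): 5·(17−9)=40≡14 → O
J(9): 5·(9−9)=0 → A
S(18): 5·(18−9)=45≡19 → T
B(1): 5·(1−9)=-40≡12 → M
D(3): 5·(3−9)=-30≡22 → W
R(17): 5·(17−9)=40≡14 → O

GPUMOATMWO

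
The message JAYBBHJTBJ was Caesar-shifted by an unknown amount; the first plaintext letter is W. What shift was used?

From the crib: J(9)−W(22)=-13≡13, so the shift is 13.

13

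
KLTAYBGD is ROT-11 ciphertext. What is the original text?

K(10): 10−11=-1≡25 → Z
L(11): 11−11=0 → A
T(19): 19−11=8 → I
A(0): 0−11=-11≡15 → P
Y(24): 24−11=13 → N
B(1): 1−11=-10≡16 → Q
G(6): 6−11=-5≡21 → V
D(3): 3−11=-8≡18 → S

ZAIPNQVS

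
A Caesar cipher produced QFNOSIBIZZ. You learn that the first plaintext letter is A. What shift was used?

16

From the crib: Q(16)−A(0)=16, so the shift is 16.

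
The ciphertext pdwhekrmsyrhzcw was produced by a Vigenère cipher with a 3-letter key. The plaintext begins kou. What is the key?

fpc

Subtract each crib letter from the matching ciphertext letter (mod 26):
p(15)−k(10)=5 → f
d(3)−o(14)=-11≡15 → p
w(22)−u(20)=2 → c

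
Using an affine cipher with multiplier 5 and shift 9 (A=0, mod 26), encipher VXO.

V(21): 5·21+9=114≡10 → K
X(23): 5·23+9=124≡20 → U
O(14): 5·14+9=79≡1 → B

KUB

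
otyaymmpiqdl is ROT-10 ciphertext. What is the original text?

o(14): 14−10=4 → e
t(19): 19−10=9 → j
y(24): 24−10=14 → o
a(0): 0−10=-10≡16 → q
y(24): 24−10=14 → o
m(12): 12−10=2 → c
m(12): 12−10=2 → c
p(15): 15−10=5 → f
i(8): 8−10=-2≡24 → y
q(16): 16−10=6 → g
d(3): 3−10=-7≡19 → t
l(11): 11−10=1 → b

ejoqoccfygtb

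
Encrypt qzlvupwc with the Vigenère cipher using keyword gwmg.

wvxbalii

Repeat the key across the message: gwmggwmg
q(16)+g(6): 22 → w
z(25)+w(22): 47≡21 → v
l(11)+m(12): 23 → x
v(21)+g(6): 27≡1 → b
u(20)+g(6): 26≡0 → a
p(15)+w(22): 37≡11 → l
w(22)+m(12): 34≡8 → i
c(2)+g(6): 8 → i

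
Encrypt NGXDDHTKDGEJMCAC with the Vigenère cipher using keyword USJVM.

HYGYPBLTYSYBVXMW

Repeat the key across the message: USJVMUSJVMUSJVMU
N(13)+U(20): 33≡7 → H
G(6)+S(18): 24 → Y
X(23)+J(9): 32≡6 → G
D(3)+V(21): 24 → Y
D(3)+M(12): 15 → P
H(7)+U(20): 27≡1 → B
T(19)+S(18): 37≡11 → L
K(10)+J(9): 19 → T
D(3)+V(21): 24 → Y
G(6)+M(12): 18 → S
E(4)+U(20): 24 → Y
J(9)+S(18): 27≡1 → B
M(12)+J(9): 21 → V
C(2)+V(21): 23 → X
A(0)+M(12): 12 → M
C(2)+U(20): 22 → W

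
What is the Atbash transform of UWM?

FDN

U(20) → F(5)
W(22) → D(3)
M(12) → N(13)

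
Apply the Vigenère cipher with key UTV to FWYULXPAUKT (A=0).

ZPTOESJTPEM

Repeat the key across the message: UTVUTVUTVUT
F(5)+U(20): 25 → Z
W(22)+T(19): 41≡15 → P
Y(24)+V(21): 45≡19 → T
U(20)+U(20): 40≡14 → O
L(11)+T(19): 30≡4 → E
X(23)+V(21): 44≡18 → S
P(15)+U(20): 35≡9 → J
A(0)+T(19): 19 → T
U(20)+V(21): 41≡15 → P
K(10)+U(20): 30≡4 → E
T(19)+T(19): 38≡12 → M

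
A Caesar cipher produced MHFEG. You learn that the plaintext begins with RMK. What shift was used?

21

From the crib: M(12)−R(17)=-5≡21, so the shift is 21.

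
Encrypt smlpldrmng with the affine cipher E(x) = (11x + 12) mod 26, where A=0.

codvdtroza

s(18): 11·18+12=210≡2 → c
m(12): 11·12+12=144≡14 → o
l(11): 11·11+12=133≡3 → d
p(15): 11·15+12=177≡21 → v
l(11): 11·11+12=133≡3 → d
d(3): 11·3+12=45≡19 → t
r(17): 11·17+12=199≡17 → r
m(12): 11·12+12=144≡14 → o
n(13): 11·13+12=155≡25 → z
g(6): 11·6+12=78≡0 → a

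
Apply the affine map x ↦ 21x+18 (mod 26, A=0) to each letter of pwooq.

p(15): 21·15+18=333≡21 → v
w(22): 21·22+18=480≡12 → m
o(14): 21·14+18=312≡0 → a
o(14): 21·14+18=312≡0 → a
q(16): 21·16+18=354≡16 → q

vmaaq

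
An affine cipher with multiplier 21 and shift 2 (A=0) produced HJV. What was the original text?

The inverse of 21 mod 26 is 5, since 21·5=105≡1. Apply D(y)=5·(y−2) mod 26:
H(7): 5·(7−2)=25 → Z
J(9): 5·(9−2)=35≡9 → J
V(21): 5·(21−2)=95≡17 → R

ZJR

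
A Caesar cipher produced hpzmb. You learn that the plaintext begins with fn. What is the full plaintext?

From the crib: h(7)−f(5)=2, so the shift is 2.
Subtract 2 from each ciphertext letter:
h(7): 7−2=5 → f
p(15): 15−2=13 → n
z(25): 25−2=23 → x
m(12): 12−2=10 → k
b(1): 1−2=-1≡25 → z

fnxkz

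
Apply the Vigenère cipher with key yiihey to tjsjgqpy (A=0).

rraqkong

Repeat the key across the message: yiiheyyi
t(19)+y(24): 43≡17 → r
j(9)+i(8): 17 → r
s(18)+i(8): 26≡0 → a
j(9)+h(7): 16 → q
g(6)+e(4): 10 → k
q(16)+y(24): 40≡14 → o
p(15)+y(24): 39≡13 → n
y(24)+i(8): 32≡6 → g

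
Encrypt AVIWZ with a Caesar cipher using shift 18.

A(0): 0+18=18 → S
V(21): 21+18=39≡13 → N
I(8): 8+18=26≡0 → A
W(22): 22+18=40≡14 → O
Z(25): 25+18=43≡17 → R

SNAOR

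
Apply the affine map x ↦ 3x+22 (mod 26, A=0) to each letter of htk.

rba

h(7): 3·7+22=43≡17 → r
t(19): 3·19+22=79≡1 → b
k(10): 3·10+22=52≡0 → a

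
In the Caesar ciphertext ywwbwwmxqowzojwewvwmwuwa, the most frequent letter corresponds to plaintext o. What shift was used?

8

The most frequent ciphertext letter is w (appears 10 times).
w is position 22; o is position 14.
Shift = 8.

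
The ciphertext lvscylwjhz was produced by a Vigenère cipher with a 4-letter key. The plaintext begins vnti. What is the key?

Subtract each crib letter from the matching ciphertext letter (mod 26):
l(11)−v(21)=-10≡16 → q
v(21)−n(13)=8 → i
s(18)−t(19)=-1≡25 → z
c(2)−i(8)=-6≡20 → u

qizu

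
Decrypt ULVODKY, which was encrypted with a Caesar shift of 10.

KBLETAO

U(20): 20−10=10 → K
L(11): 11−10=1 → B
V(21): 21−10=11 → L
O(14): 14−10=4 → E
D(3): 3−10=-7≡19 → T
K(10): 10−10=0 → A
Y(24): 24−10=14 → O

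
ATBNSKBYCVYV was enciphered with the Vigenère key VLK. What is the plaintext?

FIRSHAGNSANL

Repeat the key across the ciphertext: VLKVLKVLKVLK
A(0)−V(21): -21≡5 → F
T(19)−L(11): 8 → I
B(1)−K(10): -9≡17 → R
N(13)−V(21): -8≡18 → S
S(18)−L(11): 7 → H
K(10)−K(10): 0 → A
B(1)−V(21): -20≡6 → G
Y(24)−L(11): 13 → N
C(2)−K(10): -8≡18 → S
V(21)−V(21): 0 → A
Y(24)−L(11): 13 → N
V(21)−K(10): 11 → L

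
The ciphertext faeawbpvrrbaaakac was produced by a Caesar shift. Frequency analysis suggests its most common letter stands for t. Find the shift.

The most frequent ciphertext letter is a (appears 6 times).
a is position 0; t is position 19.
Shift = -19≡7.

7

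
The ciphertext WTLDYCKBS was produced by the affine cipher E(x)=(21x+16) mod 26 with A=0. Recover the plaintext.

The inverse of 21 mod 26 is 5, since 21·5=105≡1. Apply D(y)=5·(y−16) mod 26:
W(22): 5·(22−16)=30≡4 → E
T(19): 5·(19−16)=15 → P
L(11): 5·(11−16)=-25≡1 → B
D(3): 5·(3−16)=-65≡13 → N
Y(24): 5·(24−16)=40≡14 → O
C(2): 5·(2−16)=-70≡8 → I
K(10): 5·(10−16)=-30≡22 → W
B(1): 5·(1−16)=-75≡3 → D
S(18): 5·(18−16)=10 → K

EPBNOIWDK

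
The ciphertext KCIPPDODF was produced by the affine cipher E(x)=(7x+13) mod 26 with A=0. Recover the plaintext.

The inverse of 7 mod 26 is 15, since 7·15=105≡1. Apply D(y)=15·(y−13) mod 26:
K(10): 15·(10−13)=-45≡7 → H
C(2): 15·(2−13)=-165≡17 → R
I(8): 15·(8−13)=-75≡3 → D
P(15): 15·(15−13)=30≡4 → E
P(15): 15·(15−13)=30≡4 → E
D(3): 15·(3−13)=-150≡6 → G
O(14): 15·(14−13)=15 → P
D(3): 15·(3−13)=-150≡6 → G
F(5): 15·(5−13)=-120≡10 → K

HRDEEGPGK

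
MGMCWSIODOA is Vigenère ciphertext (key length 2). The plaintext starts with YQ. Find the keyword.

OQ

Subtract each crib letter from the matching ciphertext letter (mod 26):
M(12)−Y(24)=-12≡14 → O
G(6)−Q(16)=-10≡16 → Q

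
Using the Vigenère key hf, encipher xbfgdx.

egmlkc

Repeat the key across the message: hfhfhf
x(23)+h(7): 30≡4 → e
b(1)+f(5): 6 → g
f(5)+h(7): 12 → m
g(6)+f(5): 11 → l
d(3)+h(7): 10 → k
x(23)+f(5): 28≡2 → c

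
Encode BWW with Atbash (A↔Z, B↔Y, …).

B(1) → Y(24)
W(22) → D(3)
W(22) → D(3)

YDD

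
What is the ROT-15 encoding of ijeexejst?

i(8): 8+15=23 → x
j(9): 9+15=24 → y
e(4): 4+15=19 → t
e(4): 4+15=19 → t
x(23): 23+15=38≡12 → m
e(4): 4+15=19 → t
j(9): 9+15=24 → y
s(18): 18+15=33≡7 → h
t(19): 19+15=34≡8 → i

xyttmtyhi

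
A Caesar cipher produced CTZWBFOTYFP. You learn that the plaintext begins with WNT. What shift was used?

6

From the crib: C(2)−W(22)=-20≡6, so the shift is 6.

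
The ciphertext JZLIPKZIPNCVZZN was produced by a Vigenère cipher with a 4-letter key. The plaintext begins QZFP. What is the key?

Subtract each crib letter from the matching ciphertext letter (mod 26):
J(9)−Q(16)=-7≡19 → T
Z(25)−Z(25)=0 → A
L(11)−F(5)=6 → G
I(8)−P(15)=-7≡19 → T

TAGT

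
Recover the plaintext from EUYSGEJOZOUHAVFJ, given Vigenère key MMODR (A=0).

SIKPPSXAWXIVMSOX

Repeat the key across the ciphertext: MMODRMMODRMMODRM
E(4)−M(12): -8≡18 → S
U(20)−M(12): 8 → I
Y(24)−O(14): 10 → K
S(18)−D(3): 15 → P
G(6)−R(17): -11≡15 → P
E(4)−M(12): -8≡18 → S
J(9)−M(12): -3≡23 → X
O(14)−O(14): 0 → A
Z(25)−D(3): 22 → W
O(14)−R(17): -3≡23 → X
U(20)−M(12): 8 → I
H(7)−M(12): -5≡21 → V
A(0)−O(14): -14≡12 → M
V(21)−D(3): 18 → S
F(5)−R(17): -12≡14 → O
J(9)−M(12): -3≡23 → X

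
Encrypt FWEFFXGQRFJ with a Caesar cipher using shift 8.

NEMNNFOYZNR

F(5): 5+8=13 → N
W(22): 22+8=30≡4 → E
E(4): 4+8=12 → M
F(5): 5+8=13 → N
F(5): 5+8=13 → N
X(23): 23+8=31≡5 → F
G(6): 6+8=14 → O
Q(16): 16+8=24 → Y
R(17): 17+8=25 → Z
F(5): 5+8=13 → N
J(9): 9+8=17 → R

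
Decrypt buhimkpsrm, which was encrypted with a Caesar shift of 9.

slyzdbgjid

b(1): 1−9=-8≡18 → s
u(20): 20−9=11 → l
h(7): 7−9=-2≡24 → y
i(8): 8−9=-1≡25 → z
m(12): 12−9=3 → d
k(10): 10−9=1 → b
p(15): 15−9=6 → g
s(18): 18−9=9 → j
r(17): 17−9=8 → i
m(12): 12−9=3 → d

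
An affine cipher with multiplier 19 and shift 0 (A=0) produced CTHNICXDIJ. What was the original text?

The inverse of 19 mod 26 is 11, since 19·11=209≡1. Apply D(y)=11·(y−0) mod 26:
C(2): 11·(2−0)=22 → W
T(19): 11·(19−0)=209≡1 → B
H(7): 11·(7−0)=77≡25 → Z
N(13): 11·(13−0)=143≡13 → N
I(8): 11·(8−0)=88≡10 → K
C(2): 11·(2−0)=22 → W
X(23): 11·(23−0)=253≡19 → T
D(3): 11·(3−0)=33≡7 → H
I(8): 11·(8−0)=88≡10 → K
J(9): 11·(9−0)=99≡21 → V

WBZNKWTHKV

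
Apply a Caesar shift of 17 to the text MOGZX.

M(12): 12+17=29≡3 → D
O(14): 14+17=31≡5 → F
G(6): 6+17=23 → X
Z(25): 25+17=42≡16 → Q
X(23): 23+17=40≡14 → O

DFXQO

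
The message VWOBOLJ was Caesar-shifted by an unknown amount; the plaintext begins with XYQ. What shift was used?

24

From the crib: V(21)−X(23)=-2≡24, so the shift is 24.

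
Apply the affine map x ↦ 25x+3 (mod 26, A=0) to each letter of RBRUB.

R(17): 25·17+3=428≡12 → M
B(1): 25·1+3=28≡2 → C
R(17): 25·17+3=428≡12 → M
U(20): 25·20+3=503≡9 → J
B(1): 25·1+3=28≡2 → C

MCMJC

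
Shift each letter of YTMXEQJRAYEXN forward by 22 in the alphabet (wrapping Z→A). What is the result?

UPITAMFNWUATJ

Y(24): 24+22=46≡20 → U
T(19): 19+22=41≡15 → P
M(12): 12+22=34≡8 → I
X(23): 23+22=45≡19 → T
E(4): 4+22=26≡0 → A
Q(16): 16+22=38≡12 → M
J(9): 9+22=31≡5 → F
R(17): 17+22=39≡13 → N
A(0): 0+22=22 → W
Y(24): 24+22=46≡20 → U
E(4): 4+22=26≡0 → A
X(23): 23+22=45≡19 → T
N(13): 13+22=35≡9 → J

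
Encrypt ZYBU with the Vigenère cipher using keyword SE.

RCTY

Repeat the key across the message: SESE
Z(25)+S(18): 43≡17 → R
Y(24)+E(4): 28≡2 → C
B(1)+S(18): 19 → T
U(20)+E(4): 24 → Y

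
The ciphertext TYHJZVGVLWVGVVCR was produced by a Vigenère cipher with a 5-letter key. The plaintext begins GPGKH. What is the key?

Subtract each crib letter from the matching ciphertext letter (mod 26):
T(19)−G(6)=13 → N
Y(24)−P(15)=9 → J
H(7)−G(6)=1 → B
J(9)−K(10)=-1≡25 → Z
Z(25)−H(7)=18 → S

NJBZS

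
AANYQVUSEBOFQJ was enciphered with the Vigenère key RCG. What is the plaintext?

JYHHOPDQYKMZZH

Repeat the key across the ciphertext: RCGRCGRCGRCGRC
A(0)−R(17): -17≡9 → J
A(0)−C(2): -2≡24 → Y
N(13)−G(6): 7 → H
Y(24)−R(17): 7 → H
Q(16)−C(2): 14 → O
V(21)−G(6): 15 → P
U(20)−R(17): 3 → D
S(18)−C(2): 16 → Q
E(4)−G(6): -2≡24 → Y
B(1)−R(17): -16≡10 → K
O(14)−C(2): 12 → M
F(5)−G(6): -1≡25 → Z
Q(16)−R(17): -1≡25 → Z
J(9)−C(2): 7 → H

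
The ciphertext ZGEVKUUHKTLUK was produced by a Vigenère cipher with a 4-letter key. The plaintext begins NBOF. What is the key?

Subtract each crib letter from the matching ciphertext letter (mod 26):
Z(25)−N(13)=12 → M
G(6)−B(1)=5 → F
E(4)−O(14)=-10≡16 → Q
V(21)−F(5)=16 → Q

MFQQ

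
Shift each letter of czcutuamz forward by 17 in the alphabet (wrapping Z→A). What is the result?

c(2): 2+17=19 → t
z(25): 25+17=42≡16 → q
c(2): 2+17=19 → t
u(20): 20+17=37≡11 → l
t(19): 19+17=36≡10 → k
u(20): 20+17=37≡11 → l
a(0): 0+17=17 → r
m(12): 12+17=29≡3 → d
z(25): 25+17=42≡16 → q

tqtlklrdq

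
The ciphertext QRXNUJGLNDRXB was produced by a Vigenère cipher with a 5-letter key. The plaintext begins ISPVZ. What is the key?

IZISV

Subtract each crib letter from the matching ciphertext letter (mod 26):
Q(16)−I(8)=8 → I
R(17)−S(18)=-1≡25 → Z
X(23)−P(15)=8 → I
N(13)−V(21)=-8≡18 → S
U(20)−Z(25)=-5≡21 → V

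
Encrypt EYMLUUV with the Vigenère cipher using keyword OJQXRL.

SHCILFJ

Repeat the key across the message: OJQXRLO
E(4)+O(14): 18 → S
Y(24)+J(9): 33≡7 → H
M(12)+Q(16): 28≡2 → C
L(11)+X(23): 34≡8 → I
U(20)+R(17): 37≡11 → L
U(20)+L(11): 31≡5 → F
V(21)+O(14): 35≡9 → J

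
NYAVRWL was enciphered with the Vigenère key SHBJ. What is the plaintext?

VRZMZPK

Repeat the key across the ciphertext: SHBJSHB
N(13)−S(18): -5≡21 → V
Y(24)−H(7): 17 → R
A(0)−B(1): -1≡25 → Z
V(21)−J(9): 12 → M
R(17)−S(18): -1≡25 → Z
W(22)−H(7): 15 → P
L(11)−B(1): 10 → K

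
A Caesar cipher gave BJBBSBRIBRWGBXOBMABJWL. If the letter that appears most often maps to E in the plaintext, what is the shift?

23

The most frequent ciphertext letter is B (appears 8 times).
B is position 1; E is position 4.
Shift = -3≡23.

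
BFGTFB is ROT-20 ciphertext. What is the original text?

HLMZLH

B(1): 1−20=-19≡7 → H
F(5): 5−20=-15≡11 → L
G(6): 6−20=-14≡12 → M
T(19): 19−20=-1≡25 → Z
F(5): 5−20=-15≡11 → L
B(1): 1−20=-19≡7 → H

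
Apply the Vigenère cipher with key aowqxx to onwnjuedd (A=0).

Repeat the key across the message: aowqxxaow
o(14)+a(0): 14 → o
n(13)+o(14): 27≡1 → b
w(22)+w(22): 44≡18 → s
n(13)+q(16): 29≡3 → d
j(9)+x(23): 32≡6 → g
u(20)+x(23): 43≡17 → r
e(4)+a(0): 4 → e
d(3)+o(14): 17 → r
d(3)+w(22): 25 → z

obsdgrerz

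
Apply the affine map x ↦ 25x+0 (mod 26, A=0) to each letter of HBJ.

H(7): 25·7+0=175≡19 → T
B(1): 25·1+0=25 → Z
J(9): 25·9+0=225≡17 → R

TZR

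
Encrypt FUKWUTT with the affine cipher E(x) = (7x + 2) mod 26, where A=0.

F(5): 7·5+2=37≡11 → L
U(20): 7·20+2=142≡12 → M
K(10): 7·10+2=72≡20 → U
W(22): 7·22+2=156≡0 → A
U(20): 7·20+2=142≡12 → M
T(19): 7·19+2=135≡5 → F
T(19): 7·19+2=135≡5 → F

LMUAMFF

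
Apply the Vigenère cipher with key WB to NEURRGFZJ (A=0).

JFQSNHBAF

Repeat the key across the message: WBWBWBWBW
N(13)+W(22): 35≡9 → J
E(4)+B(1): 5 → F
U(20)+W(22): 42≡16 → Q
R(17)+B(1): 18 → S
R(17)+W(22): 39≡13 → N
G(6)+B(1): 7 → H
F(5)+W(22): 27≡1 → B
Z(25)+B(1): 26≡0 → A
J(9)+W(22): 31≡5 → F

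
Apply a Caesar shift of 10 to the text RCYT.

BMID

R(17): 17+10=27≡1 → B
C(2): 2+10=12 → M
Y(24): 24+10=34≡8 → I
T(19): 19+10=29≡3 → D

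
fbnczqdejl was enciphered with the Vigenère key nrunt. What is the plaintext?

sktpgdmkws

Repeat the key across the ciphertext: nruntnrunt
f(5)−n(13): -8≡18 → s
b(1)−r(17): -16≡10 → k
n(13)−u(20): -7≡19 → t
c(2)−n(13): -11≡15 → p
z(25)−t(19): 6 → g
q(16)−n(13): 3 → d
d(3)−r(17): -14≡12 → m
e(4)−u(20): -16≡10 → k
j(9)−n(13): -4≡22 → w
l(11)−t(19): -8≡18 → s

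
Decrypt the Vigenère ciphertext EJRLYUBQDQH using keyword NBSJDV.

Repeat the key across the ciphertext: NBSJDVNBSJD
E(4)−N(13): -9≡17 → R
J(9)−B(1): 8 → I
R(17)−S(18): -1≡25 → Z
L(11)−J(9): 2 → C
Y(24)−D(3): 21 → V
U(20)−V(21): -1≡25 → Z
B(1)−N(13): -12≡14 → O
Q(16)−B(1): 15 → P
D(3)−S(18): -15≡11 → L
Q(16)−J(9): 7 → H
H(7)−D(3): 4 → E

RIZCVZOPLHE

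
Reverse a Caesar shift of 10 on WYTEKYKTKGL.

W(22): 22−10=12 → M
Y(24): 24−10=14 → O
T(19): 19−10=9 → J
E(4): 4−10=-6≡20 → U
K(10): 10−10=0 → A
Y(24): 24−10=14 → O
K(10): 10−10=0 → A
T(19): 19−10=9 → J
K(10): 10−10=0 → A
G(6): 6−10=-4≡22 → W
L(11): 11−10=1 → B

MOJUAOAJAWB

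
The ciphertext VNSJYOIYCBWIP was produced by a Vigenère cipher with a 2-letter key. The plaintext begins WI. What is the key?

ZF

Subtract each crib letter from the matching ciphertext letter (mod 26):
V(21)−W(22)=-1≡25 → Z
N(13)−I(8)=5 → F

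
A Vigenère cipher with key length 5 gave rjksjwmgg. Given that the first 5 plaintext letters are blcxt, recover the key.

Subtract each crib letter from the matching ciphertext letter (mod 26):
r(17)−b(1)=16 → q
j(9)−l(11)=-2≡24 → y
k(10)−c(2)=8 → i
s(18)−x(23)=-5≡21 → v
j(9)−t(19)=-10≡16 → q

qyivq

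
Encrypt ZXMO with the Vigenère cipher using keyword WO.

VLIC

Repeat the key across the message: WOWO
Z(25)+W(22): 47≡21 → V
X(23)+O(14): 37≡11 → L
M(12)+W(22): 34≡8 → I
O(14)+O(14): 28≡2 → C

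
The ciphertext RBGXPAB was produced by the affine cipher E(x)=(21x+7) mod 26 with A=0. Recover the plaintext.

The inverse of 21 mod 26 is 5, since 21·5=105≡1. Apply D(y)=5·(y−7) mod 26:
R(17): 5·(17−7)=50≡24 → Y
B(1): 5·(1−7)=-30≡22 → W
G(6): 5·(6−7)=-5≡21 → V
X(23): 5·(23−7)=80≡2 → C
P(15): 5·(15−7)=40≡14 → O
A(0): 5·(0−7)=-35≡17 → R
B(1): 5·(1−7)=-30≡22 → W

YWVCORW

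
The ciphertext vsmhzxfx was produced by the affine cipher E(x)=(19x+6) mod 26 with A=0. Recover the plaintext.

The inverse of 19 mod 26 is 11, since 19·11=209≡1. Apply D(y)=11·(y−6) mod 26:
v(21): 11·(21−6)=165≡9 → j
s(18): 11·(18−6)=132≡2 → c
m(12): 11·(12−6)=66≡14 → o
h(7): 11·(7−6)=11 → l
z(25): 11·(25−6)=209≡1 → b
x(23): 11·(23−6)=187≡5 → f
f(5): 11·(5−6)=-11≡15 → p
x(23): 11·(23−6)=187≡5 → f

jcolbfpf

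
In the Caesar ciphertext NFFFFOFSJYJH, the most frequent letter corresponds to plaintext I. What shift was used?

23

The most frequent ciphertext letter is F (appears 5 times).
F is position 5; I is position 8.
Shift = -3≡23.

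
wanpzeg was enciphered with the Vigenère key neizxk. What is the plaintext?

jwfqcut

Repeat the key across the ciphertext: neizxkn
w(22)−n(13): 9 → j
a(0)−e(4): -4≡22 → w
n(13)−i(8): 5 → f
p(15)−z(25): -10≡16 → q
z(25)−x(23): 2 → c
e(4)−k(10): -6≡20 → u
g(6)−n(13): -7≡19 → t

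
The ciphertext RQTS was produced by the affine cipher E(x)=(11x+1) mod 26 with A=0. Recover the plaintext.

SZEL

The inverse of 11 mod 26 is 19, since 11·19=209≡1. Apply D(y)=19·(y−1) mod 26:
R(17): 19·(17−1)=304≡18 → S
Q(16): 19·(16−1)=285≡25 → Z
T(19): 19·(19−1)=342≡4 → E
S(18): 19·(18−1)=323≡11 → L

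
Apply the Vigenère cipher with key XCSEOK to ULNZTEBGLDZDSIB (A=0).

RNFDHOYIDHNNPKT

Repeat the key across the message: XCSEOKXCSEOKXCS
U(20)+X(23): 43≡17 → R
L(11)+C(2): 13 → N
N(13)+S(18): 31≡5 → F
Z(25)+E(4): 29≡3 → D
T(19)+O(14): 33≡7 → H
E(4)+K(10): 14 → O
B(1)+X(23): 24 → Y
G(6)+C(2): 8 → I
L(11)+S(18): 29≡3 → D
D(3)+E(4): 7 → H
Z(25)+O(14): 39≡13 → N
D(3)+K(10): 13 → N
S(18)+X(23): 41≡15 → P
I(8)+C(2): 10 → K
B(1)+S(18): 19 → T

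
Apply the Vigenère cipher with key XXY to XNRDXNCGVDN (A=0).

UKPAULZDTAK

Repeat the key across the message: XXYXXYXXYXX
X(23)+X(23): 46≡20 → U
N(13)+X(23): 36≡10 → K
R(17)+Y(24): 41≡15 → P
D(3)+X(23): 26≡0 → A
X(23)+X(23): 46≡20 → U
N(13)+Y(24): 37≡11 → L
C(2)+X(23): 25 → Z
G(6)+X(23): 29≡3 → D
V(21)+Y(24): 45≡19 → T
D(3)+X(23): 26≡0 → A
N(13)+X(23): 36≡10 → K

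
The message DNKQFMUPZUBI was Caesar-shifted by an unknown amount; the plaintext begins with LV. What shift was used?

18

From the crib: D(3)−L(11)=-8≡18, so the shift is 18.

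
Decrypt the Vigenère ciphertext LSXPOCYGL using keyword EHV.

HLCLHHUZQ

Repeat the key across the ciphertext: EHVEHVEHV
L(11)−E(4): 7 → H
S(18)−H(7): 11 → L
X(23)−V(21): 2 → C
P(15)−E(4): 11 → L
O(14)−H(7): 7 → H
C(2)−V(21): -19≡7 → H
Y(24)−E(4): 20 → U
G(6)−H(7): -1≡25 → Z
L(11)−V(21): -10≡16 → Q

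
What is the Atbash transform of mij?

nrq

m(12) → n(13)
i(8) → r(17)
j(9) → q(16)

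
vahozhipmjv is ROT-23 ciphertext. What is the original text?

v(21): 21−23=-2≡24 → y
a(0): 0−23=-23≡3 → d
h(7): 7−23=-16≡10 → k
o(14): 14−23=-9≡17 → r
z(25): 25−23=2 → c
h(7): 7−23=-16≡10 → k
i(8): 8−23=-15≡11 → l
p(15): 15−23=-8≡18 → s
m(12): 12−23=-11≡15 → p
j(9): 9−23=-14≡12 → m
v(21): 21−23=-2≡24 → y

ydkrcklspmy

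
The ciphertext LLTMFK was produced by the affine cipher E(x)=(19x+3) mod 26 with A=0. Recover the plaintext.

KKUVWZ

The inverse of 19 mod 26 is 11, since 19·11=209≡1. Apply D(y)=11·(y−3) mod 26:
L(11): 11·(11−3)=88≡10 → K
L(11): 11·(11−3)=88≡10 → K
T(19): 11·(19−3)=176≡20 → U
M(12): 11·(12−3)=99≡21 → V
F(5): 11·(5−3)=22 → W
K(10): 11·(10−3)=77≡25 → Z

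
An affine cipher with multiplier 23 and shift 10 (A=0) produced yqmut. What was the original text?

eyiox

The inverse of 23 mod 26 is 17, since 23·17=391≡1. Apply D(y)=17·(y−10) mod 26:
y(24): 17·(24−10)=238≡4 → e
q(16): 17·(16−10)=102≡24 → y
m(12): 17·(12−10)=34≡8 → i
u(20): 17·(20−10)=170≡14 → o
t(19): 17·(19−10)=153≡23 → x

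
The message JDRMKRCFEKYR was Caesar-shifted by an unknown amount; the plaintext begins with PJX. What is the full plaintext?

From the crib: J(9)−P(15)=-6≡20, so the shift is 20.
Subtract 20 from each ciphertext letter:
J(9): 9−20=-11≡15 → P
D(3): 3−20=-17≡9 → J
R(17): 17−20=-3≡23 → X
M(12): 12−20=-8≡18 → S
K(10): 10−20=-10≡16 → Q
R(17): 17−20=-3≡23 → X
C(2): 2−20=-18≡8 → I
F(5): 5−20=-15≡11 → L
E(4): 4−20=-16≡10 → K
K(10): 10−20=-10≡16 → Q
Y(24): 24−20=4 → E
R(17): 17−20=-3≡23 → X

PJXSQXILKQEX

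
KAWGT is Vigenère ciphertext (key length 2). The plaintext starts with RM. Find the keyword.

TO

Subtract each crib letter from the matching ciphertext letter (mod 26):
K(10)−R(17)=-7≡19 → T
A(0)−M(12)=-12≡14 → O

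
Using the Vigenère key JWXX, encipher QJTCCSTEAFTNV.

Repeat the key across the message: JWXXJWXXJWXXJ
Q(16)+J(9): 25 → Z
J(9)+W(22): 31≡5 → F
T(19)+X(23): 42≡16 → Q
C(2)+X(23): 25 → Z
C(2)+J(9): 11 → L
S(18)+W(22): 40≡14 → O
T(19)+X(23): 42≡16 → Q
E(4)+X(23): 27≡1 → B
A(0)+J(9): 9 → J
F(5)+W(22): 27≡1 → B
T(19)+X(23): 42≡16 → Q
N(13)+X(23): 36≡10 → K
V(21)+J(9): 30≡4 → E

ZFQZLOQBJBQKE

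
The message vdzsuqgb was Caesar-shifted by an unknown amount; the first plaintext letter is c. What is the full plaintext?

ckgzbxni

From the crib: v(21)−c(2)=19, so the shift is 19.
Subtract 19 from each ciphertext letter:
v(21): 21−19=2 → c
d(3): 3−19=-16≡10 → k
z(25): 25−19=6 → g
s(18): 18−19=-1≡25 → z
u(20): 20−19=1 → b
q(16): 16−19=-3≡23 → x
g(6): 6−19=-13≡13 → n
b(1): 1−19=-18≡8 → i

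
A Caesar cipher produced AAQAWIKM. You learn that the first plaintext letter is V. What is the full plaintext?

VVLVRDFH

From the crib: A(0)−V(21)=-21≡5, so the shift is 5.
Subtract 5 from each ciphertext letter:
A(0): 0−5=-5≡21 → V
A(0): 0−5=-5≡21 → V
Q(16): 16−5=11 → L
A(0): 0−5=-5≡21 → V
W(22): 22−5=17 → R
I(8): 8−5=3 → D
K(10): 10−5=5 → F
M(12): 12−5=7 → H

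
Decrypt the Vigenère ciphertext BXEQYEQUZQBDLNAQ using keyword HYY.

UZGJAGJWBJDFEPCJ

Repeat the key across the ciphertext: HYYHYYHYYHYYHYYH
B(1)−H(7): -6≡20 → U
X(23)−Y(24): -1≡25 → Z
E(4)−Y(24): -20≡6 → G
Q(16)−H(7): 9 → J
Y(24)−Y(24): 0 → A
E(4)−Y(24): -20≡6 → G
Q(16)−H(7): 9 → J
U(20)−Y(24): -4≡22 → W
Z(25)−Y(24): 1 → B
Q(16)−H(7): 9 → J
B(1)−Y(24): -23≡3 → D
D(3)−Y(24): -21≡5 → F
L(11)−H(7): 4 → E
N(13)−Y(24): -11≡15 → P
A(0)−Y(24): -24≡2 → C
Q(16)−H(7): 9 → J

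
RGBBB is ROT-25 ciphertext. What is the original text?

R(17): 17−25=-8≡18 → S
G(6): 6−25=-19≡7 → H
B(1): 1−25=-24≡2 → C
B(1): 1−25=-24≡2 → C
B(1): 1−25=-24≡2 → C

SHCCC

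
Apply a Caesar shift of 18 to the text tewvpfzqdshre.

t(19): 19+18=37≡11 → l
e(4): 4+18=22 → w
w(22): 22+18=40≡14 → o
v(21): 21+18=39≡13 → n
p(15): 15+18=33≡7 → h
f(5): 5+18=23 → x
z(25): 25+18=43≡17 → r
q(16): 16+18=34≡8 → i
d(3): 3+18=21 → v
s(18): 18+18=36≡10 → k
h(7): 7+18=25 → z
r(17): 17+18=35≡9 → j
e(4): 4+18=22 → w

lwonhxrivkzjw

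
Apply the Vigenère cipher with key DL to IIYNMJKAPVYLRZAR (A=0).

Repeat the key across the message: DLDLDLDLDLDLDLDL
I(8)+D(3): 11 → L
I(8)+L(11): 19 → T
Y(24)+D(3): 27≡1 → B
N(13)+L(11): 24 → Y
M(12)+D(3): 15 → P
J(9)+L(11): 20 → U
K(10)+D(3): 13 → N
A(0)+L(11): 11 → L
P(15)+D(3): 18 → S
V(21)+L(11): 32≡6 → G
Y(24)+D(3): 27≡1 → B
L(11)+L(11): 22 → W
R(17)+D(3): 20 → U
Z(25)+L(11): 36≡10 → K
A(0)+D(3): 3 → D
R(17)+L(11): 28≡2 → C

LTBYPUNLSGBWUKDC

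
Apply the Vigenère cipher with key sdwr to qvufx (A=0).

Repeat the key across the message: sdwrs
q(16)+s(18): 34≡8 → i
v(21)+d(3): 24 → y
u(20)+w(22): 42≡16 → q
f(5)+r(17): 22 → w
x(23)+s(18): 41≡15 → p

iyqwp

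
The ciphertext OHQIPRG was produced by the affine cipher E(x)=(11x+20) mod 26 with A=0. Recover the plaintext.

QNCGJVU

The inverse of 11 mod 26 is 19, since 11·19=209≡1. Apply D(y)=19·(y−20) mod 26:
O(14): 19·(14−20)=-114≡16 → Q
H(7): 19·(7−20)=-247≡13 → N
Q(16): 19·(16−20)=-76≡2 → C
I(8): 19·(8−20)=-228≡6 → G
P(15): 19·(15−20)=-95≡9 → J
R(17): 19·(17−20)=-57≡21 → V
G(6): 19·(6−20)=-266≡20 → U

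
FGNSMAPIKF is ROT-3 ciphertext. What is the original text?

CDKPJXMFHC

F(5): 5−3=2 → C
G(6): 6−3=3 → D
N(13): 13−3=10 → K
S(18): 18−3=15 → P
M(12): 12−3=9 → J
A(0): 0−3=-3≡23 → X
P(15): 15−3=12 → M
I(8): 8−3=5 → F
K(10): 10−3=7 → H
F(5): 5−3=2 → C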